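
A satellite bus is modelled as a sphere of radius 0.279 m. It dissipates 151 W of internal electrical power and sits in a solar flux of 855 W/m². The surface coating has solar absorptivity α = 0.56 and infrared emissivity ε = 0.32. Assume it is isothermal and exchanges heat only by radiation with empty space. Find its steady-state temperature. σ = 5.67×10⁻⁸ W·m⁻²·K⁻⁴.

T ≈ 351 K

At steady state, absorbed solar power + internal power = radiated power.
Absorbed: α·S·A_cross = 0.56·855·0.2445 = 117.1 W (cross-section πr²).
Total input = 117.1 + 151 = 268.1 W.
Radiated: εσ·A_surf·T⁴ with A_surf = 4πr² = 0.9782 m².
T⁴ = 268.1/(0.32·5.67×10⁻⁸·0.9782) = 1.511×10¹⁰ K⁴.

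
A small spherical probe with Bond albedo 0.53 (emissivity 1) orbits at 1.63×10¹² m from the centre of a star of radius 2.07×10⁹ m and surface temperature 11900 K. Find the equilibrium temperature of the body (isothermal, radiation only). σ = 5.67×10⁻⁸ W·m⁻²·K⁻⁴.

The star's surface emits σT_*⁴; at distance d the flux is S = σT_*⁴(R_*/d)².
S = 5.67×10⁻⁸·(11900)⁴·(2.07×10⁹/1.63×10¹²)² = 1834 W/m².
For an isothermal sphere T⁴ = (1−a)S/(4σ) = 3.800×10⁹ K⁴.

T ≈ 248 K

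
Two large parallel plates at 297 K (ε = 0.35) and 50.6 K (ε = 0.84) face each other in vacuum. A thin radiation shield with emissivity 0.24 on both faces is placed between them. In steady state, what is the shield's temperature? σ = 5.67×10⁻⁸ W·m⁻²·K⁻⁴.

T_s ≈ 239 K

In steady state the net flux on the hot side equals that on the cold side.
σ(T₁⁴−T_s⁴)/D₁ = σ(T_s⁴−T₂⁴)/D₂, with D₁ = 1/ε₁+1/ε_s−1 = 6.024, D₂ = 1/ε_s+1/ε₂−1 = 4.357.
Solve for T_s⁴: T_s⁴ = (D₂·T₁⁴ + D₁·T₂⁴)/(D₁+D₂) = 3.270×10⁹ K⁴.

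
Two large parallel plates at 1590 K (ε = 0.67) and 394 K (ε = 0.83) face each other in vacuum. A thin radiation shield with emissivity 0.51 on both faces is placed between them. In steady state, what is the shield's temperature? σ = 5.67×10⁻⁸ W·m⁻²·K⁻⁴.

In steady state the net flux on the hot side equals that on the cold side.
σ(T₁⁴−T_s⁴)/D₁ = σ(T_s⁴−T₂⁴)/D₂, with D₁ = 1/ε₁+1/ε_s−1 = 2.453, D₂ = 1/ε_s+1/ε₂−1 = 2.166.
Solve for T_s⁴: T_s⁴ = (D₂·T₁⁴ + D₁·T₂⁴)/(D₁+D₂) = 3.009×10¹² K⁴.

T_s ≈ 1320 K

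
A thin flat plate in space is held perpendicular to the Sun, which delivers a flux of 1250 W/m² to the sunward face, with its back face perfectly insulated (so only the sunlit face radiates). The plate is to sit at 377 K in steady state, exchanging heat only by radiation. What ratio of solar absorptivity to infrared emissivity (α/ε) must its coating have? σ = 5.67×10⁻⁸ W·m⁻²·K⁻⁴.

α/ε ≈ 0.916

Balance: αS·A = εσ·1A·T⁴ ⇒ α/ε = σT⁴/S.
α/ε = 5.67×10⁻⁸·(377)⁴/1250 = 5.67×10⁻⁸·2.020×10¹⁰/1250.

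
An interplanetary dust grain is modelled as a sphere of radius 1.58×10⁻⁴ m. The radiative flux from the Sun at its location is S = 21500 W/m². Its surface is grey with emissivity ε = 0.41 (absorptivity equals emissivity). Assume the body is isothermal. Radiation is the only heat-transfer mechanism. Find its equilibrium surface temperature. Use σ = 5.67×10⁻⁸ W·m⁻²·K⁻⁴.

At equilibrium, absorbed power = emitted power.
Absorbing cross-section = πr² = 7.843×10⁻⁸ m²; emitting surface = 4πr² = 3.137×10⁻⁷ m² (ratio 4).
εS·A_cross = εσ·A_surf·T⁴  ⇒  T⁴ = S/(4σ)   (ε cancels).
T⁴ = 21500/(4·5.67×10⁻⁸) = 9.480×10¹⁰ K⁴.
T = (9.480×10¹⁰)^(1/4).

T ≈ 555 K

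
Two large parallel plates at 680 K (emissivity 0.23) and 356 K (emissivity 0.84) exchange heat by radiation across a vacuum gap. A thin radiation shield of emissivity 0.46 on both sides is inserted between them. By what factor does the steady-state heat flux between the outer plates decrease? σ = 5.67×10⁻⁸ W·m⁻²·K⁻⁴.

Without shield: q₀ = σΔ(T⁴)/(1/ε₁+1/ε₂−1) with denominator 4.538.
With shield the two gaps are in series; the resistances add: (1/ε₁+1/ε_s−1)+(1/ε_s+1/ε₂−1) = 5.522+2.364 = 7.886.
Heat-flux ratio q₀/q = 7.886/4.538.

factor ≈ 1.74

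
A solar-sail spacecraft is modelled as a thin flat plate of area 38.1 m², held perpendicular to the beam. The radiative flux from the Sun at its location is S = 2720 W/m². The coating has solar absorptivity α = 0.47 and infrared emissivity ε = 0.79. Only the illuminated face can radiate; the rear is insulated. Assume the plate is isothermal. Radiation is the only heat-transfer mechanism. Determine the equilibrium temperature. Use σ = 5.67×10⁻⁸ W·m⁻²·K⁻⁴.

T ≈ 411 K

At equilibrium, absorbed power = emitted power.
Absorbing cross-section = A = 38.10 m²; emitting surface = A = 38.10 m² (ratio 1).
αS·A_cross = εσ·A_surf·T⁴  ⇒  T⁴ = αS/(ε·1σ).
T⁴ = 0.470·2720/(0.79·1·5.67×10⁻⁸) = 2.854×10¹⁰ K⁴.
T = (2.854×10¹⁰)^(1/4).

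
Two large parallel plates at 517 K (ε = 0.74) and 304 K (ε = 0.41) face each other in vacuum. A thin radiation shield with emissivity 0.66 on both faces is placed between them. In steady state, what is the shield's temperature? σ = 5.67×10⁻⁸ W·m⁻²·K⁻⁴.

In steady state the net flux on the hot side equals that on the cold side.
σ(T₁⁴−T_s⁴)/D₁ = σ(T_s⁴−T₂⁴)/D₂, with D₁ = 1/ε₁+1/ε_s−1 = 1.867, D₂ = 1/ε_s+1/ε₂−1 = 2.954.
Solve for T_s⁴: T_s⁴ = (D₂·T₁⁴ + D₁·T₂⁴)/(D₁+D₂) = 4.709×10¹⁰ K⁴.

T_s ≈ 466 K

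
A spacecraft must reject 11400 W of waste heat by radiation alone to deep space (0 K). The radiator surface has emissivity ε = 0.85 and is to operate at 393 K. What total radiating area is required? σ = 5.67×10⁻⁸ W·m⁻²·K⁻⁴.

A ≈ 9.92 m²

P = εσA T⁴ ⇒ A = P/(εσT⁴).
T⁴ = 2.385×10¹⁰ K⁴.
A = 11400/(0.85 × 5.67×10⁻⁸ × 2.385×10¹⁰).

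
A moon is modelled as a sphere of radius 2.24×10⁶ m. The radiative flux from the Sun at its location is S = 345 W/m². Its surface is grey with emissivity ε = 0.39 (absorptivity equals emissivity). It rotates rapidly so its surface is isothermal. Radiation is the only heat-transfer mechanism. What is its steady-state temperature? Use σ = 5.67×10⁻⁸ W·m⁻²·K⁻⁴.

At equilibrium, absorbed power = emitted power.
Absorbing cross-section = πr² = 1.576×10¹³ m²; emitting surface = 4πr² = 6.305×10¹³ m² (ratio 4).
εS·A_cross = εσ·A_surf·T⁴  ⇒  T⁴ = S/(4σ)   (ε cancels).
T⁴ = 345/(4·5.67×10⁻⁸) = 1.521×10⁹ K⁴.
T = (1.521×10⁹)^(1/4).

T ≈ 197 K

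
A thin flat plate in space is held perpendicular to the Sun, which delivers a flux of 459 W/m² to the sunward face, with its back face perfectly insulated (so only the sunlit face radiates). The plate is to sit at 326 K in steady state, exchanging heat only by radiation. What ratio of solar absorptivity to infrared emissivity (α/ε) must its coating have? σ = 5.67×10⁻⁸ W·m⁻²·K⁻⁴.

Balance: αS·A = εσ·1A·T⁴ ⇒ α/ε = σT⁴/S.
α/ε = 5.67×10⁻⁸·(326)⁴/459 = 5.67×10⁻⁸·1.129×10¹⁰/459.

α/ε ≈ 1.40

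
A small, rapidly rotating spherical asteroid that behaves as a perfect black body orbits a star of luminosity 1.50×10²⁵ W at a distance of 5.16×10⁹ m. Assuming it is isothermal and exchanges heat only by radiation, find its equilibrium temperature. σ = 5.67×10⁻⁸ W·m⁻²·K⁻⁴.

First find the stellar flux at distance d: S = L/(4πd²) = 1.50×10²⁵/(4π·(5.16×10⁹)²) = 44830 W/m².
For an isothermal sphere, absorbed (1−a)S·πr² = emitted σ·4πr²·T⁴, so T⁴ = (1−a)S/(4σ).
T⁴ = 1.00·44830/(4·5.67×10⁻⁸) = 1.977×10¹¹ K⁴.

T ≈ 667 K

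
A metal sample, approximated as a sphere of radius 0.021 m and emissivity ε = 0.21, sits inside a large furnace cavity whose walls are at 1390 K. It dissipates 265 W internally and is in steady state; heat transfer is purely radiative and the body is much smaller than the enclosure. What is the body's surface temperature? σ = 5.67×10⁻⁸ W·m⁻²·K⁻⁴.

T ≈ 1670 K

For a small grey body in a large enclosure, net radiated power = εσA(T⁴ − T_w⁴).
Steady state: P = εσA(T⁴ − T_w⁴) with A = 4πr² = 0.005542 m².
T⁴ = P/(εσA) + T_w⁴ = 265/(0.21·5.67×10⁻⁸·0.005542) + (1390)⁴
    = 4.016×10¹² + 3.733×10¹² = 7.749×10¹² K⁴.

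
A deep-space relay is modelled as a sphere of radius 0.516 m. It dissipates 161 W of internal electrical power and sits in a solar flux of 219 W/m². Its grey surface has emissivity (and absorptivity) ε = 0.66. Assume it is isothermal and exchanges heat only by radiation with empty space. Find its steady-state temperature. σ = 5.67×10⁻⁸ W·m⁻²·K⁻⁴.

At steady state, absorbed solar power + internal power = radiated power.
Absorbed: α·S·A_cross = 0.66·219·0.8365 = 120.9 W (cross-section πr²).
Total input = 120.9 + 161 = 281.9 W.
Radiated: εσ·A_surf·T⁴ with A_surf = 4πr² = 3.346 m².
T⁴ = 281.9/(0.66·5.67×10⁻⁸·3.346) = 2.251×10⁹ K⁴.

T ≈ 218 K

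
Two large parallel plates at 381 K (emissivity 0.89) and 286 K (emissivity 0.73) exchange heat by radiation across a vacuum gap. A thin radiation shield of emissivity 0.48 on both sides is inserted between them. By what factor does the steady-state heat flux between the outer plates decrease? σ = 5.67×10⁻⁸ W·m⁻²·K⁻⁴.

factor ≈ 3.12

Without shield: q₀ = σΔ(T⁴)/(1/ε₁+1/ε₂−1) with denominator 1.493.
With shield the two gaps are in series; the resistances add: (1/ε₁+1/ε_s−1)+(1/ε_s+1/ε₂−1) = 2.207+2.453 = 4.660.
Heat-flux ratio q₀/q = 4.660/1.493.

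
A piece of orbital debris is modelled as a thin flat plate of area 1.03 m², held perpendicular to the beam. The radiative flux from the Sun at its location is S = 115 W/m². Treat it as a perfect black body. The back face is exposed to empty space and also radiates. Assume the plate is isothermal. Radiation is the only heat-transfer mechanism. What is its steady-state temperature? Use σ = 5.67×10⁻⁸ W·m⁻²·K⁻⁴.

T ≈ 178 K

At equilibrium, absorbed power = emitted power.
Absorbing cross-section = A = 1.030 m²; emitting surface = 2A = 2.060 m² (ratio 2).
S·A_cross = εσ·A_surf·T⁴  ⇒  T⁴ = S/(2σ).
T⁴ = 1.00·115/(2·5.67×10⁻⁸) = 1.014×10⁹ K⁴.
T = (1.014×10⁹)^(1/4).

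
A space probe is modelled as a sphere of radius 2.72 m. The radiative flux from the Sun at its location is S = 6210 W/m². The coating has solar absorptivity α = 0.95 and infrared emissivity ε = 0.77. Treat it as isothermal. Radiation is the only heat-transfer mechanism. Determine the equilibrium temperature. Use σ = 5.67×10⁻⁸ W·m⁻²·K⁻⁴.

T ≈ 429 K

At equilibrium, absorbed power = emitted power.
Absorbing cross-section = πr² = 23.24 m²; emitting surface = 4πr² = 92.97 m² (ratio 4).
αS·A_cross = εσ·A_surf·T⁴  ⇒  T⁴ = αS/(ε·4σ).
T⁴ = 0.950·6210/(0.77·4·5.67×10⁻⁸) = 3.378×10¹⁰ K⁴.
T = (3.378×10¹⁰)^(1/4).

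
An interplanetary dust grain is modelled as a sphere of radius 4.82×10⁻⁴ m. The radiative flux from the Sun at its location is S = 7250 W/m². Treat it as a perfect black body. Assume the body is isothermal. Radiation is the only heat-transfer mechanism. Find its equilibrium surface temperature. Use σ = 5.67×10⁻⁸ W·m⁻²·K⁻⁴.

T ≈ 423 K

At equilibrium, absorbed power = emitted power.
Absorbing cross-section = πr² = 7.299×10⁻⁷ m²; emitting surface = 4πr² = 2.919×10⁻⁶ m² (ratio 4).
S·A_cross = εσ·A_surf·T⁴  ⇒  T⁴ = S/(4σ).
T⁴ = 1.00·7250/(4·5.67×10⁻⁸) = 3.197×10¹⁰ K⁴.
T = (3.197×10¹⁰)^(1/4).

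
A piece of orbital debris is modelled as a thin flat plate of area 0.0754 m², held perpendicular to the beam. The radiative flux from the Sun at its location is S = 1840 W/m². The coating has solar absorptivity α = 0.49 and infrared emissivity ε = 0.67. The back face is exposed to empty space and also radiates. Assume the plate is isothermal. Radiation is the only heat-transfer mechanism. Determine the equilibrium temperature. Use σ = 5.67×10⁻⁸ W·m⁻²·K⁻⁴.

T ≈ 330 K

At equilibrium, absorbed power = emitted power.
Absorbing cross-section = A = 0.07540 m²; emitting surface = 2A = 0.1508 m² (ratio 2).
αS·A_cross = εσ·A_surf·T⁴  ⇒  T⁴ = αS/(ε·2σ).
T⁴ = 0.490·1840/(0.67·2·5.67×10⁻⁸) = 1.187×10¹⁰ K⁴.
T = (1.187×10¹⁰)^(1/4).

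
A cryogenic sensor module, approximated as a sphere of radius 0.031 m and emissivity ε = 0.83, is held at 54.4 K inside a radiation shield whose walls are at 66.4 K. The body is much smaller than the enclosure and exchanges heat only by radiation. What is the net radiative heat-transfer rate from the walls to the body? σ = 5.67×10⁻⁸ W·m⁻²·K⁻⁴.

P_net ≈ 0.00607 W

For a small grey body in a large enclosure: P_net = εσA(T_body⁴ − T_wall⁴).
A = 4πr² = 0.01208 m²; T_body⁴ − T_wall⁴ = 8.758×10⁶ − 1.944×10⁷ = -1.068×10⁷ K⁴.
|P_net| = 0.83·5.67×10⁻⁸·0.01208·1.068×10⁷.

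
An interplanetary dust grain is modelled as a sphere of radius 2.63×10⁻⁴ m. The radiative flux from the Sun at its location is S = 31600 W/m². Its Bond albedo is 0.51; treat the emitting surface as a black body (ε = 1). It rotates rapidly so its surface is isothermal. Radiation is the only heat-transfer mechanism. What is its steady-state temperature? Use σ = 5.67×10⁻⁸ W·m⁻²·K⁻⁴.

T ≈ 511 K

At equilibrium, absorbed power = emitted power.
Absorbing cross-section = πr² = 2.173×10⁻⁷ m²; emitting surface = 4πr² = 8.692×10⁻⁷ m² (ratio 4).
(1−a)S·A_cross = εσ·A_surf·T⁴  ⇒  T⁴ = (1−a)S/(4σ).
T⁴ = 0.490·31600/(4·5.67×10⁻⁸) = 6.827×10¹⁰ K⁴.
T = (6.827×10¹⁰)^(1/4).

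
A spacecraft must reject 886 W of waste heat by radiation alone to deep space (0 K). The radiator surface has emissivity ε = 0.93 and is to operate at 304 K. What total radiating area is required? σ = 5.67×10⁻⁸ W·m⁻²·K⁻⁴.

A ≈ 1.97 m²

P = εσA T⁴ ⇒ A = P/(εσT⁴).
T⁴ = 8.541×10⁹ K⁴.
A = 886/(0.93 × 5.67×10⁻⁸ × 8.541×10⁹).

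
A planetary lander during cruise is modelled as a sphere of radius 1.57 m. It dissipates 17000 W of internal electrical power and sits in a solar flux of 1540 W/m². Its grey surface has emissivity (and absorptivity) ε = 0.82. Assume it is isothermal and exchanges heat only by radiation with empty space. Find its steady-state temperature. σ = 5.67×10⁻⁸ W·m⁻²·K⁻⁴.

At steady state, absorbed solar power + internal power = radiated power.
Absorbed: α·S·A_cross = 0.82·1540·7.744 = 9779 W (cross-section πr²).
Total input = 9779 + 17000 = 26780 W.
Radiated: εσ·A_surf·T⁴ with A_surf = 4πr² = 30.97 m².
T⁴ = 26780/(0.82·5.67×10⁻⁸·30.97) = 1.859×10¹⁰ K⁴.

T ≈ 369 K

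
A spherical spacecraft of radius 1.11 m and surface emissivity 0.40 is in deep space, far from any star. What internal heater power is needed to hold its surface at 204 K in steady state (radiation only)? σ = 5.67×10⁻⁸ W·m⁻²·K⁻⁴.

P ≈ 608 W

P = εσ·4πr²·T⁴.
4πr² = 15.48 m²; T⁴ = 1.732×10⁹ K⁴.
P = 0.40·5.67×10⁻⁸·15.48·1.732×10⁹.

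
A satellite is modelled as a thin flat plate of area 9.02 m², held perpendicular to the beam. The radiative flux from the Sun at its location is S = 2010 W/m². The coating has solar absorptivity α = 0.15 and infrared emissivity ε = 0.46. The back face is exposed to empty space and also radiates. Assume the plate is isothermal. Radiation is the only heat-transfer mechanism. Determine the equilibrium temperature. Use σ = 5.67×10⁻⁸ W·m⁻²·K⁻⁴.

At equilibrium, absorbed power = emitted power.
Absorbing cross-section = A = 9.020 m²; emitting surface = 2A = 18.04 m² (ratio 2).
αS·A_cross = εσ·A_surf·T⁴  ⇒  T⁴ = αS/(ε·2σ).
T⁴ = 0.150·2010/(0.46·2·5.67×10⁻⁸) = 5.780×10⁹ K⁴.
T = (5.780×10⁹)^(1/4).

T ≈ 276 K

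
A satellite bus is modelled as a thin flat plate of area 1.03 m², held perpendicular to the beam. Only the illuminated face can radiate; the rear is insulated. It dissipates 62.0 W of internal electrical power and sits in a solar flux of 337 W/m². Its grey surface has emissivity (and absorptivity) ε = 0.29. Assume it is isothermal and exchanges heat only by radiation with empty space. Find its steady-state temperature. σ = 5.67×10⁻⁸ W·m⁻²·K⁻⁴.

At steady state, absorbed solar power + internal power = radiated power.
Absorbed: α·S·A_cross = 0.29·337·1.030 = 100.7 W (cross-section A).
Total input = 100.7 + 62.0 = 162.7 W.
Radiated: εσ·A_surf·T⁴ with A_surf = A = 1.030 m².
T⁴ = 162.7/(0.29·5.67×10⁻⁸·1.030) = 9.604×10⁹ K⁴.

T ≈ 313 K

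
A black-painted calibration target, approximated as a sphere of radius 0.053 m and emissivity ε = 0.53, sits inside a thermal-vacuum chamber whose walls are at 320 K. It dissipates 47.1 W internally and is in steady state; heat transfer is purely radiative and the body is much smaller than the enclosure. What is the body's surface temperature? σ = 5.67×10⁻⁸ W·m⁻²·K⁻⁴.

For a small grey body in a large enclosure, net radiated power = εσA(T⁴ − T_w⁴).
Steady state: P = εσA(T⁴ − T_w⁴) with A = 4πr² = 0.03530 m².
T⁴ = P/(εσA) + T_w⁴ = 47.1/(0.53·5.67×10⁻⁸·0.03530) + (320)⁴
    = 4.440×10¹⁰ + 1.049×10¹⁰ = 5.489×10¹⁰ K⁴.

T ≈ 484 K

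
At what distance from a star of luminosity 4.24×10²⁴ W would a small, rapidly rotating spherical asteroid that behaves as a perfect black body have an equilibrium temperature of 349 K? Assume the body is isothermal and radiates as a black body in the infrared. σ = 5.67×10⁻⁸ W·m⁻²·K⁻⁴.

d ≈ 1.00×10¹⁰ m

For an isothermal black-emitting sphere, (1−a)S·πr² = σ·4πr²·T⁴ ⇒ S = 4σT⁴/(1−a).
S = 4·5.67×10⁻⁸·(349)⁴/1.00 = 3365 W/m².
Flux falls as S = L/(4πd²), so d = √(L/(4πS)) = √(4.24×10²⁴/(4π·3365)).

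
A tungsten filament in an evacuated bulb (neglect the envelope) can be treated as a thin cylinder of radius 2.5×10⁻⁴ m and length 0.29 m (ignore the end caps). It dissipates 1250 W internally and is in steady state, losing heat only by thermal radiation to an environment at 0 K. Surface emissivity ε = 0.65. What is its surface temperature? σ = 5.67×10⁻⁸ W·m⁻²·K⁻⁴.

Steady state: internal power = radiated power, P = εσA T⁴.
Radiating area A = 2πrL = 4.555×10⁻⁴ m².
T⁴ = P/(εσA) = 1250/(0.65·5.67×10⁻⁸·4.555×10⁻⁴) = 7.446×10¹³ K⁴.
T = (7.446×10¹³)^(1/4).

T ≈ 2940 K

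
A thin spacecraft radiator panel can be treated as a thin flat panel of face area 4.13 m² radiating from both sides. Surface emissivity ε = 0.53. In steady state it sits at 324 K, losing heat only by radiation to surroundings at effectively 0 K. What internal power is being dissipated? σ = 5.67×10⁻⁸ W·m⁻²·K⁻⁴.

P ≈ 2740 W

Steady state: P = εσA T⁴.
A = 2·4.13 = 8.260 m²; T⁴ = (324)⁴ = 1.102×10¹⁰ K⁴.
P = 0.53 × 5.67×10⁻⁸ × 8.260 × 1.102×10¹⁰.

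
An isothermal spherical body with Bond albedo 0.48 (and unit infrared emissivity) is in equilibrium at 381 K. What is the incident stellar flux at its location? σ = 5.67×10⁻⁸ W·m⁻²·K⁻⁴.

S ≈ 9190 W/m²

(1−a)S·πr² = σ·4πr²·T⁴ ⇒ S = 4σT⁴/(1−a).
S = 4·5.67×10⁻⁸·2.107×10¹⁰/0.520.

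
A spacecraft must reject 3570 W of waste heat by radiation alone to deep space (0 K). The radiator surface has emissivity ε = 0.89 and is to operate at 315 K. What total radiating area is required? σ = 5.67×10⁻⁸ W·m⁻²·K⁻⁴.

A ≈ 7.19 m²

P = εσA T⁴ ⇒ A = P/(εσT⁴).
T⁴ = 9.846×10⁹ K⁴.
A = 3570/(0.89 × 5.67×10⁻⁸ × 9.846×10⁹).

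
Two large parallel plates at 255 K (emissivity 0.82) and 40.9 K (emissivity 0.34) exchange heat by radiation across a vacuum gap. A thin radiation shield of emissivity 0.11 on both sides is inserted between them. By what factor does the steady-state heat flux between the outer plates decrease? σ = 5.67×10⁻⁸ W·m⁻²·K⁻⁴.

Without shield: q₀ = σΔ(T⁴)/(1/ε₁+1/ε₂−1) with denominator 3.161.
With shield the two gaps are in series; the resistances add: (1/ε₁+1/ε_s−1)+(1/ε_s+1/ε₂−1) = 9.310+11.03 = 20.34.
Heat-flux ratio q₀/q = 20.34/3.161.

factor ≈ 6.44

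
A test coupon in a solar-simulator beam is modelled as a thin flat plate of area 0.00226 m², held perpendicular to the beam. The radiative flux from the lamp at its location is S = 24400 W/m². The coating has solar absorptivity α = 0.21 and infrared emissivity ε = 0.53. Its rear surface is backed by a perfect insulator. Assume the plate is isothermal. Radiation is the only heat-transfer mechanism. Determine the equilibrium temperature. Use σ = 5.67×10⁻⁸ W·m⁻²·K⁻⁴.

T ≈ 643 K

At equilibrium, absorbed power = emitted power.
Absorbing cross-section = A = 0.002260 m²; emitting surface = A = 0.002260 m² (ratio 1).
αS·A_cross = εσ·A_surf·T⁴  ⇒  T⁴ = αS/(ε·1σ).
T⁴ = 0.210·24400/(0.53·1·5.67×10⁻⁸) = 1.705×10¹¹ K⁴.
T = (1.705×10¹¹)^(1/4).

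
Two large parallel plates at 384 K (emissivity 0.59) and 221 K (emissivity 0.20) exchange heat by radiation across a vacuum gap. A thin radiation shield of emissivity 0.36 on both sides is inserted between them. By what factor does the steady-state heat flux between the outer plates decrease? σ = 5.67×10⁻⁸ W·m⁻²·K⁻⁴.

factor ≈ 1.80

Without shield: q₀ = σΔ(T⁴)/(1/ε₁+1/ε₂−1) with denominator 5.695.
With shield the two gaps are in series; the resistances add: (1/ε₁+1/ε_s−1)+(1/ε_s+1/ε₂−1) = 3.473+6.778 = 10.25.
Heat-flux ratio q₀/q = 10.25/5.695.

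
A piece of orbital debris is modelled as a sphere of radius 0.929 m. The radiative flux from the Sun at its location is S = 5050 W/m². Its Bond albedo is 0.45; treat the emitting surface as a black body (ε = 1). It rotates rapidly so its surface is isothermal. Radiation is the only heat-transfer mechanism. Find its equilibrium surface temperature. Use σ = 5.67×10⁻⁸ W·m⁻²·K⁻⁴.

T ≈ 333 K

At equilibrium, absorbed power = emitted power.
Absorbing cross-section = πr² = 2.711 m²; emitting surface = 4πr² = 10.85 m² (ratio 4).
(1−a)S·A_cross = εσ·A_surf·T⁴  ⇒  T⁴ = (1−a)S/(4σ).
T⁴ = 0.550·5050/(4·5.67×10⁻⁸) = 1.225×10¹⁰ K⁴.
T = (1.225×10¹⁰)^(1/4).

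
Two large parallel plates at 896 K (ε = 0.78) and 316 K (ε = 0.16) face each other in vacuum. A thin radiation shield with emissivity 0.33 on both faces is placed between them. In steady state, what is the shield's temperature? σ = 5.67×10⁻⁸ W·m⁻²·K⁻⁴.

T_s ≈ 825 K

In steady state the net flux on the hot side equals that on the cold side.
σ(T₁⁴−T_s⁴)/D₁ = σ(T_s⁴−T₂⁴)/D₂, with D₁ = 1/ε₁+1/ε_s−1 = 3.312, D₂ = 1/ε_s+1/ε₂−1 = 8.280.
Solve for T_s⁴: T_s⁴ = (D₂·T₁⁴ + D₁·T₂⁴)/(D₁+D₂) = 4.632×10¹¹ K⁴.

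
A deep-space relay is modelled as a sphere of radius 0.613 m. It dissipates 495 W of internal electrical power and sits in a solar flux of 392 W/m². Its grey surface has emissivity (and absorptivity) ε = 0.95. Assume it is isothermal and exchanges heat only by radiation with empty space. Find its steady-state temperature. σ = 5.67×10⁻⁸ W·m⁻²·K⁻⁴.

At steady state, absorbed solar power + internal power = radiated power.
Absorbed: α·S·A_cross = 0.95·392·1.181 = 439.6 W (cross-section πr²).
Total input = 439.6 + 495 = 934.6 W.
Radiated: εσ·A_surf·T⁴ with A_surf = 4πr² = 4.722 m².
T⁴ = 934.6/(0.95·5.67×10⁻⁸·4.722) = 3.675×10⁹ K⁴.

T ≈ 246 K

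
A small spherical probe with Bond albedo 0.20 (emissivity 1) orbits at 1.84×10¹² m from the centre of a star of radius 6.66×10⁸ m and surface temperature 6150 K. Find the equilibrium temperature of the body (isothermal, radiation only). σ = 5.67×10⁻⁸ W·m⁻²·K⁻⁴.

T ≈ 78.2 K

The star's surface emits σT_*⁴; at distance d the flux is S = σT_*⁴(R_*/d)².
S = 5.67×10⁻⁸·(6150)⁴·(6.66×10⁸/1.84×10¹²)² = 10.63 W/m².
For an isothermal sphere T⁴ = (1−a)S/(4σ) = 3.748×10⁷ K⁴.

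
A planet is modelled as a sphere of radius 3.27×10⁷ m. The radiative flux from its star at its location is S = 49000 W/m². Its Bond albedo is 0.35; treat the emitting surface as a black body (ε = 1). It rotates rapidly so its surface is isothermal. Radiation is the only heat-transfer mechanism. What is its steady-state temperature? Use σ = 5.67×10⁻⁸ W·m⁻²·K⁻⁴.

T ≈ 612 K

At equilibrium, absorbed power = emitted power.
Absorbing cross-section = πr² = 3.359×10¹⁵ m²; emitting surface = 4πr² = 1.344×10¹⁶ m² (ratio 4).
(1−a)S·A_cross = εσ·A_surf·T⁴  ⇒  T⁴ = (1−a)S/(4σ).
T⁴ = 0.650·49000/(4·5.67×10⁻⁸) = 1.404×10¹¹ K⁴.
T = (1.404×10¹¹)^(1/4).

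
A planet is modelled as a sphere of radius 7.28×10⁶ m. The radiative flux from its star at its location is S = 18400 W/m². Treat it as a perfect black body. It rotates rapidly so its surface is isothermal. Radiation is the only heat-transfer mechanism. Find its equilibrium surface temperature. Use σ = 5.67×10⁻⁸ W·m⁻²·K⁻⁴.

T ≈ 534 K

At equilibrium, absorbed power = emitted power.
Absorbing cross-section = πr² = 1.665×10¹⁴ m²; emitting surface = 4πr² = 6.660×10¹⁴ m² (ratio 4).
S·A_cross = εσ·A_surf·T⁴  ⇒  T⁴ = S/(4σ).
T⁴ = 1.00·18400/(4·5.67×10⁻⁸) = 8.113×10¹⁰ K⁴.
T = (8.113×10¹⁰)^(1/4).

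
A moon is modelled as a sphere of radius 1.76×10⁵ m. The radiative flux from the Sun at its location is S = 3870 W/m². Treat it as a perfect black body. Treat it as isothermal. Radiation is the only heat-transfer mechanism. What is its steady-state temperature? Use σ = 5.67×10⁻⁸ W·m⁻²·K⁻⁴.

At equilibrium, absorbed power = emitted power.
Absorbing cross-section = πr² = 9.731×10¹⁰ m²; emitting surface = 4πr² = 3.893×10¹¹ m² (ratio 4).
S·A_cross = εσ·A_surf·T⁴  ⇒  T⁴ = S/(4σ).
T⁴ = 1.00·3870/(4·5.67×10⁻⁸) = 1.706×10¹⁰ K⁴.
T = (1.706×10¹⁰)^(1/4).

T ≈ 361 K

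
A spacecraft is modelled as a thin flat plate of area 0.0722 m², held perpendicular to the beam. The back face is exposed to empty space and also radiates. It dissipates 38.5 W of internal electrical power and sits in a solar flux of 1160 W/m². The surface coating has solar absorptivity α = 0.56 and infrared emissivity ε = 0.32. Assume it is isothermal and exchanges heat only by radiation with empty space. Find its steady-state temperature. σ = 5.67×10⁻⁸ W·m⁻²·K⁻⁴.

T ≈ 425 K

At steady state, absorbed solar power + internal power = radiated power.
Absorbed: α·S·A_cross = 0.56·1160·0.07220 = 46.90 W (cross-section A).
Total input = 46.90 + 38.5 = 85.40 W.
Radiated: εσ·A_surf·T⁴ with A_surf = 2A = 0.1444 m².
T⁴ = 85.40/(0.32·5.67×10⁻⁸·0.1444) = 3.260×10¹⁰ K⁴.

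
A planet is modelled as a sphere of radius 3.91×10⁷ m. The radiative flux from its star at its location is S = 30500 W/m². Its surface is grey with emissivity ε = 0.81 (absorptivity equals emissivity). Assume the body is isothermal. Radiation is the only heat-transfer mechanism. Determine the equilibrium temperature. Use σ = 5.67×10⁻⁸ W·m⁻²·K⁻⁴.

At equilibrium, absorbed power = emitted power.
Absorbing cross-section = πr² = 4.803×10¹⁵ m²; emitting surface = 4πr² = 1.921×10¹⁶ m² (ratio 4).
εS·A_cross = εσ·A_surf·T⁴  ⇒  T⁴ = S/(4σ)   (ε cancels).
T⁴ = 30500/(4·5.67×10⁻⁸) = 1.345×10¹¹ K⁴.
T = (1.345×10¹¹)^(1/4).

T ≈ 606 K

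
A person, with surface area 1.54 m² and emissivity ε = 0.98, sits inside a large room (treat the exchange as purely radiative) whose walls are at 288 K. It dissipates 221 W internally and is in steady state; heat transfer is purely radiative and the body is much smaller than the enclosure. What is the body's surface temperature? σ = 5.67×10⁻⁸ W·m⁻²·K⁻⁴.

T ≈ 312 K

For a small grey body in a large enclosure, net radiated power = εσA(T⁴ − T_w⁴).
Steady state: P = εσA(T⁴ − T_w⁴) with A = 1.54 m².
T⁴ = P/(εσA) + T_w⁴ = 221/(0.98·5.67×10⁻⁸·1.540) + (288)⁴
    = 2.583×10⁹ + 6.880×10⁹ = 9.462×10⁹ K⁴.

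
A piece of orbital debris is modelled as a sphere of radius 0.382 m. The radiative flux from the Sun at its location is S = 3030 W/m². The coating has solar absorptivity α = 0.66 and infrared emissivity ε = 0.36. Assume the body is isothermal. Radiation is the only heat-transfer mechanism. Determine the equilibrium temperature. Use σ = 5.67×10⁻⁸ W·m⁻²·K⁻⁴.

T ≈ 396 K

At equilibrium, absorbed power = emitted power.
Absorbing cross-section = πr² = 0.4584 m²; emitting surface = 4πr² = 1.834 m² (ratio 4).
αS·A_cross = εσ·A_surf·T⁴  ⇒  T⁴ = αS/(ε·4σ).
T⁴ = 0.660·3030/(0.36·4·5.67×10⁻⁸) = 2.449×10¹⁰ K⁴.
T = (2.449×10¹⁰)^(1/4).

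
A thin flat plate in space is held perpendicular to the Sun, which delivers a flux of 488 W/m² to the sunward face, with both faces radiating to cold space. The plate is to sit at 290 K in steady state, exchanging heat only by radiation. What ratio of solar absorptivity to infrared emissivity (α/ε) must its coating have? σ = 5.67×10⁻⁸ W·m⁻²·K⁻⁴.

Balance: αS·A = εσ·2A·T⁴ ⇒ α/ε = 2σT⁴/S.
α/ε = 2·5.67×10⁻⁸·(290)⁴/488 = 2·5.67×10⁻⁸·7.073×10⁹/488.

α/ε ≈ 1.64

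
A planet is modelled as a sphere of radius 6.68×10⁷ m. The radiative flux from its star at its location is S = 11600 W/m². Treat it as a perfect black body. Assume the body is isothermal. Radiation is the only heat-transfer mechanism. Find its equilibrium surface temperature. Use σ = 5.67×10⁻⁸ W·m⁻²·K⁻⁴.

At equilibrium, absorbed power = emitted power.
Absorbing cross-section = πr² = 1.402×10¹⁶ m²; emitting surface = 4πr² = 5.607×10¹⁶ m² (ratio 4).
S·A_cross = εσ·A_surf·T⁴  ⇒  T⁴ = S/(4σ).
T⁴ = 1.00·11600/(4·5.67×10⁻⁸) = 5.115×10¹⁰ K⁴.
T = (5.115×10¹⁰)^(1/4).

T ≈ 476 K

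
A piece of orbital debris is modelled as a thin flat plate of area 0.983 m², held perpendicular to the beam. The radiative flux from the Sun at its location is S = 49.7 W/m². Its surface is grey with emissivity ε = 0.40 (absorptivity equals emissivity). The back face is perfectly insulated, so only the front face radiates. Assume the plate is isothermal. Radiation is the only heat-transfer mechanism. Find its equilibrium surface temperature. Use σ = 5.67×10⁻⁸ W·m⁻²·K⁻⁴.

At equilibrium, absorbed power = emitted power.
Absorbing cross-section = A = 0.9830 m²; emitting surface = A = 0.9830 m² (ratio 1).
εS·A_cross = εσ·A_surf·T⁴  ⇒  T⁴ = S/(1σ)   (ε cancels).
T⁴ = 49.7/(1·5.67×10⁻⁸) = 8.765×10⁸ K⁴.
T = (8.765×10⁸)^(1/4).

T ≈ 172 K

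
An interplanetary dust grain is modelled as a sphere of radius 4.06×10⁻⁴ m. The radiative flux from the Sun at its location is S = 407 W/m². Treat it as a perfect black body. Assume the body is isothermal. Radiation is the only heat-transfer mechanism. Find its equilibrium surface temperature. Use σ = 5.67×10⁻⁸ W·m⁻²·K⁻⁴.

At equilibrium, absorbed power = emitted power.
Absorbing cross-section = πr² = 5.178×10⁻⁷ m²; emitting surface = 4πr² = 2.071×10⁻⁶ m² (ratio 4).
S·A_cross = εσ·A_surf·T⁴  ⇒  T⁴ = S/(4σ).
T⁴ = 1.00·407/(4·5.67×10⁻⁸) = 1.795×10⁹ K⁴.
T = (1.795×10⁹)^(1/4).

T ≈ 206 K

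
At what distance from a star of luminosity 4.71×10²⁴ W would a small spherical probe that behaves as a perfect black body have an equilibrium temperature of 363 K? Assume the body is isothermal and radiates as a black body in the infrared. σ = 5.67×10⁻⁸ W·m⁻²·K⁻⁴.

d ≈ 9.76×10⁹ m

For an isothermal black-emitting sphere, (1−a)S·πr² = σ·4πr²·T⁴ ⇒ S = 4σT⁴/(1−a).
S = 4·5.67×10⁻⁸·(363)⁴/1.00 = 3938 W/m².
Flux falls as S = L/(4πd²), so d = √(L/(4πS)) = √(4.71×10²⁴/(4π·3938)).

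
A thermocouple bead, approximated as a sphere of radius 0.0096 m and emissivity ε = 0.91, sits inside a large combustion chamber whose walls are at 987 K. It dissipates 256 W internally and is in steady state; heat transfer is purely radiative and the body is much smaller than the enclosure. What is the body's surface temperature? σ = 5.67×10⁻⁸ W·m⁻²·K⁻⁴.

For a small grey body in a large enclosure, net radiated power = εσA(T⁴ − T_w⁴).
Steady state: P = εσA(T⁴ − T_w⁴) with A = 4πr² = 0.001158 m².
T⁴ = P/(εσA) + T_w⁴ = 256/(0.91·5.67×10⁻⁸·0.001158) + (987)⁴
    = 4.284×10¹² + 9.490×10¹¹ = 5.233×10¹² K⁴.

T ≈ 1510 K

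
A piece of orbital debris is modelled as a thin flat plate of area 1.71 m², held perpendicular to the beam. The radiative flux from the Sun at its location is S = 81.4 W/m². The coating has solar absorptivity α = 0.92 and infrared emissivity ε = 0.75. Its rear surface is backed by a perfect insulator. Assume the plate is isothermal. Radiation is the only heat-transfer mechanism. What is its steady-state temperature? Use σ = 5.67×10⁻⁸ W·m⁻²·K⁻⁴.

T ≈ 205 K

At equilibrium, absorbed power = emitted power.
Absorbing cross-section = A = 1.710 m²; emitting surface = A = 1.710 m² (ratio 1).
αS·A_cross = εσ·A_surf·T⁴  ⇒  T⁴ = αS/(ε·1σ).
T⁴ = 0.920·81.4/(0.75·1·5.67×10⁻⁸) = 1.761×10⁹ K⁴.
T = (1.761×10⁹)^(1/4).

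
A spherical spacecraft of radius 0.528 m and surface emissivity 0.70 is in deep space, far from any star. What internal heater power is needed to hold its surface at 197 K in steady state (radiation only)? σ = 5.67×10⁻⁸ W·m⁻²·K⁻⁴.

P ≈ 209 W

P = εσ·4πr²·T⁴.
4πr² = 3.503 m²; T⁴ = 1.506×10⁹ K⁴.
P = 0.70·5.67×10⁻⁸·3.503·1.506×10⁹.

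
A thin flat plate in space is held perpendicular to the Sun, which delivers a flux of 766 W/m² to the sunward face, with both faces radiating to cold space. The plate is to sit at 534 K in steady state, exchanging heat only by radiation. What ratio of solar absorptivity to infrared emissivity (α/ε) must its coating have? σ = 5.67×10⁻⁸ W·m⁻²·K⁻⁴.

Balance: αS·A = εσ·2A·T⁴ ⇒ α/ε = 2σT⁴/S.
α/ε = 2·5.67×10⁻⁸·(534)⁴/766 = 2·5.67×10⁻⁸·8.131×10¹⁰/766.

α/ε ≈ 12.0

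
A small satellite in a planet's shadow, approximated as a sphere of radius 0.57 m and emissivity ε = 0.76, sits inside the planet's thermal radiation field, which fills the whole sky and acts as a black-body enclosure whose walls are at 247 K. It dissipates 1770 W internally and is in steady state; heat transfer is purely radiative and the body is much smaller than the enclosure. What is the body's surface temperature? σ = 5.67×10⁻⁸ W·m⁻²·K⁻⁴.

For a small grey body in a large enclosure, net radiated power = εσA(T⁴ − T_w⁴).
Steady state: P = εσA(T⁴ − T_w⁴) with A = 4πr² = 4.083 m².
T⁴ = P/(εσA) + T_w⁴ = 1770/(0.76·5.67×10⁻⁸·4.083) + (247)⁴
    = 1.006×10¹⁰ + 3.722×10⁹ = 1.378×10¹⁰ K⁴.

T ≈ 343 K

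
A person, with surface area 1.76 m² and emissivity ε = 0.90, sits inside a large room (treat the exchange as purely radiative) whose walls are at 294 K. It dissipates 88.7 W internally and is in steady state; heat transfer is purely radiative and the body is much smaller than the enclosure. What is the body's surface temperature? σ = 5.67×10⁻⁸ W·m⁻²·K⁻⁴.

T ≈ 303 K

For a small grey body in a large enclosure, net radiated power = εσA(T⁴ − T_w⁴).
Steady state: P = εσA(T⁴ − T_w⁴) with A = 1.76 m².
T⁴ = P/(εσA) + T_w⁴ = 88.7/(0.90·5.67×10⁻⁸·1.760) + (294)⁴
    = 9.876×10⁸ + 7.471×10⁹ = 8.459×10⁹ K⁴.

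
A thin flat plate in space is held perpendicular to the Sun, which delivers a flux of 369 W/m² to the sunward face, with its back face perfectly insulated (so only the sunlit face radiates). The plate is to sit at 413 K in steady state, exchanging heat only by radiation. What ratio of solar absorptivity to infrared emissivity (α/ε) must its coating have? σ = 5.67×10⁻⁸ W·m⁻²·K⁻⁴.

Balance: αS·A = εσ·1A·T⁴ ⇒ α/ε = σT⁴/S.
α/ε = 5.67×10⁻⁸·(413)⁴/369 = 5.67×10⁻⁸·2.909×10¹⁰/369.

α/ε ≈ 4.47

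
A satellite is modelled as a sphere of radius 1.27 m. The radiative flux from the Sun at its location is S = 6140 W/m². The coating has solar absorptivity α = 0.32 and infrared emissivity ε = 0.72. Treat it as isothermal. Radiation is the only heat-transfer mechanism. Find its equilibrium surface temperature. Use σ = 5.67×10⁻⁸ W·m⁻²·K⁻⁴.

At equilibrium, absorbed power = emitted power.
Absorbing cross-section = πr² = 5.067 m²; emitting surface = 4πr² = 20.27 m² (ratio 4).
αS·A_cross = εσ·A_surf·T⁴  ⇒  T⁴ = αS/(ε·4σ).
T⁴ = 0.320·6140/(0.72·4·5.67×10⁻⁸) = 1.203×10¹⁰ K⁴.
T = (1.203×10¹⁰)^(1/4).

T ≈ 331 K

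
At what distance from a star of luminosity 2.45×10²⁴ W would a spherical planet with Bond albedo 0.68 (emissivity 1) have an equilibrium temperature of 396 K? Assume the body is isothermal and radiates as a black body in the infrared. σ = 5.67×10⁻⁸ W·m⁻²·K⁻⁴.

For an isothermal black-emitting sphere, (1−a)S·πr² = σ·4πr²·T⁴ ⇒ S = 4σT⁴/(1−a).
S = 4·5.67×10⁻⁸·(396)⁴/0.320 = 17430 W/m².
Flux falls as S = L/(4πd²), so d = √(L/(4πS)) = √(2.45×10²⁴/(4π·17430)).

d ≈ 3.34×10⁹ m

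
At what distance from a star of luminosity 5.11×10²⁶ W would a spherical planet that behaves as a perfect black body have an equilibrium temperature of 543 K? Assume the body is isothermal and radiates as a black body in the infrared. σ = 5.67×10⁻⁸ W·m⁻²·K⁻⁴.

For an isothermal black-emitting sphere, (1−a)S·πr² = σ·4πr²·T⁴ ⇒ S = 4σT⁴/(1−a).
S = 4·5.67×10⁻⁸·(543)⁴/1.00 = 19720 W/m².
Flux falls as S = L/(4πd²), so d = √(L/(4πS)) = √(5.11×10²⁶/(4π·19720)).

d ≈ 4.54×10¹⁰ m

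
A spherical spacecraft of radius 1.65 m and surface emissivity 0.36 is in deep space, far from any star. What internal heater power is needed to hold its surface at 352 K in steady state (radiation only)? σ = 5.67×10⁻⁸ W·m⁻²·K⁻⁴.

P ≈ 10700 W

P = εσ·4πr²·T⁴.
4πr² = 34.21 m²; T⁴ = 1.535×10¹⁰ K⁴.
P = 0.36·5.67×10⁻⁸·34.21·1.535×10¹⁰.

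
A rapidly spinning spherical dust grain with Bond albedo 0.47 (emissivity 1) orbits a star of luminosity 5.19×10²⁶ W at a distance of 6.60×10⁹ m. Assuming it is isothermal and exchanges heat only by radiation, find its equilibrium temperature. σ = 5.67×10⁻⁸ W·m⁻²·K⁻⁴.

First find the stellar flux at distance d: S = L/(4πd²) = 5.19×10²⁶/(4π·(6.60×10⁹)²) = 9.481×10⁵ W/m².
For an isothermal sphere, absorbed (1−a)S·πr² = emitted σ·4πr²·T⁴, so T⁴ = (1−a)S/(4σ).
T⁴ = 0.530·9.481×10⁵/(4·5.67×10⁻⁸) = 2.216×10¹² K⁴.

T ≈ 1220 K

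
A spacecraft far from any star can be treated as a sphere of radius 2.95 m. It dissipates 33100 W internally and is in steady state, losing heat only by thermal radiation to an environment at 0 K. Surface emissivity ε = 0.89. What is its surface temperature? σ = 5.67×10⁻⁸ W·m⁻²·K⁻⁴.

T ≈ 278 K

Steady state: internal power = radiated power, P = εσA T⁴.
Radiating area A = 4πr² = 109.4 m².
T⁴ = P/(εσA) = 33100/(0.89·5.67×10⁻⁸·109.4) = 5.998×10⁹ K⁴.
T = (5.998×10⁹)^(1/4).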